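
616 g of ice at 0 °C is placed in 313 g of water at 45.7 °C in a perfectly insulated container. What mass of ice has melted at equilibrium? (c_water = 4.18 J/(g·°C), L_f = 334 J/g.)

Cooling the water to 0 °C releases 313×4.18×45.7 = 59791 J.
Fully melting the ice requires m_ice L_f = 616×334 = 205744 J.
That's not enough to melt it all — equilibrium is at 0 °C with ice remaining.
m_melt = 59791 / L_f = 179 g.

m_melted ≈ 179 g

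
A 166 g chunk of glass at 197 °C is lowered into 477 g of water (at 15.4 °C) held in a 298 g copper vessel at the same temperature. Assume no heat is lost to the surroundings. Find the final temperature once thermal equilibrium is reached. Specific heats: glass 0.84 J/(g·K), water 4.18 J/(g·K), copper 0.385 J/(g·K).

T_f ≈ 26.7 °C

Conservation of energy gives ΣQ = 0:
166×0.84×(T − 197) + 477×4.18×(T − 15.4) + 298×0.385×(T − 15.4) = 0
(139.44 + 1993.9 + 114.73) T = 139.44×197 + 1993.9×15.4 + 114.73×15.4
T ≈ 26.66 °C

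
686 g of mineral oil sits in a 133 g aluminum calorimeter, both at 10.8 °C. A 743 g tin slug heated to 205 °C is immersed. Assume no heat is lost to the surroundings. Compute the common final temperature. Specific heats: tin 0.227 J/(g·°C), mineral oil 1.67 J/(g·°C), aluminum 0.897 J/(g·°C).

T_f ≈ 33.6 °C

Heat gained plus heat lost sum to zero:
743*0.227*(T − 205) + 686*1.67*(T − 10.8) + 133*0.897*(T − 10.8) = 0
168.66(T − 205) + 1145.6(T − 10.8) + 119.3(T − 10.8) = 0
(168.66 + 1145.6 + 119.3) T = 168.66*205 + 1145.6*10.8 + 119.3*10.8
T = 48237/1433.6 ≈ 33.65 °C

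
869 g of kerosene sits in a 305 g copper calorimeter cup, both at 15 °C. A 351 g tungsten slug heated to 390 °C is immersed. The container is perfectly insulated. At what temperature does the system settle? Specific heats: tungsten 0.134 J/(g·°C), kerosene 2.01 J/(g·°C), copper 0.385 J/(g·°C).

T_f ≈ 24.2 °C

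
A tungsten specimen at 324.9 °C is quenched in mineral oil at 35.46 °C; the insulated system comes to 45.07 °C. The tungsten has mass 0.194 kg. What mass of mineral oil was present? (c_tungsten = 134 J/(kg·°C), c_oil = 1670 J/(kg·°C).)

m ≈ 0.453 kg

Conservation of energy gives ΣQ = 0:
0.194×134×(45.07 − 324.9) + m×1670×(45.07 − 35.46) = 0
16049 m = 7274.5
m = 7274.5/16049 ≈ 0.4533 kg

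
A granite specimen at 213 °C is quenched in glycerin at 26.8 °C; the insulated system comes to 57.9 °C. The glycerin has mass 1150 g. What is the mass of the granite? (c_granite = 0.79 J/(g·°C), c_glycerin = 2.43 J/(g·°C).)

m ≈ 709 g

Conservation of energy gives ΣQ = 0:
m·0.79·(57.9 − 213) + 1150·2.43·(57.9 − 26.8) = 0
-122.53 m = -86909
m = -86909/-122.53 ≈ 709.3 g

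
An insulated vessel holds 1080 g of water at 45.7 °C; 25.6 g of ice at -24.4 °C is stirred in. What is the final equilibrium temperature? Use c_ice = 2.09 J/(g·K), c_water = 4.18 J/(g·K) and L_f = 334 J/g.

Heat gained plus heat lost sum to zero:
ice -24.4→0 °C: 25.6×2.09×24.4 = 1305.5
  melt ice: 25.6×334 = 8550.4
  meltwater 0→T: 25.6×4.18×T = 107.01 T
  water cools: 1080×4.18×(T − 45.7) = 4514.4(T − 45.7)
4621.4 T = 206308 − 9855.9 = 196452
T ≈ 42.51 °C. Since T > 0 °C, the all-ice-melts assumption holds.

T_f ≈ 42.5 °C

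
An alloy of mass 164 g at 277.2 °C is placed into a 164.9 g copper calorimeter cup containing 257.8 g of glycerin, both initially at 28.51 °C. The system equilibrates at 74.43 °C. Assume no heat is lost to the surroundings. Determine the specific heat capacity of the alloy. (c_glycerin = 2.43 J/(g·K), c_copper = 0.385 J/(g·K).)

c ≈ 0.953 J/(g·K)

Taking heat into each body as positive, Σ m c ΔT = 0:
164×c×(74.43 − 277.2) + 257.8×2.43×(74.43 − 28.51) + 164.9×0.385×(74.43 − 28.51) = 0
-33254 c = -31682
c = -31682/-33254 ≈ 0.9527 J/(g·K)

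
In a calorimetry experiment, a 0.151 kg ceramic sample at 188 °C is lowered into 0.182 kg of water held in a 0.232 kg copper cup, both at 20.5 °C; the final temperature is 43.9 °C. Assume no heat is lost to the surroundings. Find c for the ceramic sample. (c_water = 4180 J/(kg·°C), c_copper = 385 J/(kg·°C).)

c ≈ 914 J/(kg·°C)

Heat gained plus heat lost sum to zero:
0.151·c·(43.9 − 188) + 0.182·4180·(43.9 − 20.5) + 0.232·385·(43.9 − 20.5) = 0
-21.76 c = -19892
c = -19892/-21.76 ≈ 914.2 J/(kg·°C)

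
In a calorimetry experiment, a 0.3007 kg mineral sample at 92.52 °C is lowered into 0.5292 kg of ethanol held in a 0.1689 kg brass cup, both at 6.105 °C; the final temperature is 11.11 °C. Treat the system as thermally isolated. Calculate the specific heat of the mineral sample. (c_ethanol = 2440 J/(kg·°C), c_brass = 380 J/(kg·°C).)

c ≈ 277 J/(kg·°C)

Heat gained plus heat lost sum to zero:
0.3007·c·(11.11 − 92.52) + 0.5292·2440·(11.11 − 6.105) + 0.1689·380·(11.11 − 6.105) = 0
-24.48 c = -6783.9
c = -6783.9/-24.48 ≈ 277.1 J/(kg·°C)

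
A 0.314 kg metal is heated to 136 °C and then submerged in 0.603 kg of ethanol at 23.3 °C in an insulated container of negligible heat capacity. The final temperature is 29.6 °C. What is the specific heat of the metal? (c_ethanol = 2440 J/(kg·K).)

Setting the total heat transfer to zero:
0.314×c×(29.6 − 136) + 0.603×2440×(29.6 − 23.3) = 0
-33.41 c = -9269.3
c = -9269.3/-33.41 ≈ 277.4 J/(kg·K)

c ≈ 277 J/(kg·K)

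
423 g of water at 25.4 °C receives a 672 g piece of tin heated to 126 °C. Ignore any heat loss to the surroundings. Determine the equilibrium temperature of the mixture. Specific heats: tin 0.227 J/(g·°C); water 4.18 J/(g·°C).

T_f ≈ 33.4 °C

Setting the total heat transfer to zero:
672*0.227*(T − 126) + 423*4.18*(T − 25.4) = 0
(152.54 + 1768.1) T = 152.54*126 + 1768.1*25.4
T ≈ 33.39 °C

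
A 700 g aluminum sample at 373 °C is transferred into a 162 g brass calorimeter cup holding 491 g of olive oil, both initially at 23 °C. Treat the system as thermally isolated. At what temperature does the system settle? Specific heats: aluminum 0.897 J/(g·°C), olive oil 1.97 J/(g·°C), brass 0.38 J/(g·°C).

T_f ≈ 155.6 °C

T_f = Σ m_i c_i T_i / Σ m_i c_i:
T_f = (627.9·373 + 967.27·23 + 61.56·23) / (627.9 + 967.27 + 61.56)
    = 257870 / 1656.7 ≈ 155.65 °C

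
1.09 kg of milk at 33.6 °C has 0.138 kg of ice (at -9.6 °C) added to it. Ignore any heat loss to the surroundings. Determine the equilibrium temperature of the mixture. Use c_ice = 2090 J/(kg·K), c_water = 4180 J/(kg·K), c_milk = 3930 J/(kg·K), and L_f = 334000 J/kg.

Taking heat into each body as positive, Σ m c ΔT = 0:
ice -9.6→0 °C: 0.138·2090·9.6 = 2768.8; latent heat to melt: 0.138·334000 = 46092; warm the meltwater: 576.84 T; milk cools: 1.09·3930·(T − 33.6) = 4283.7(T − 33.6)
4860.5 T = 143932 − 48861 = 95071
T ≈ 19.56 °C — above 0 °C, consistent with complete melting.

T_f ≈ 19.6 °C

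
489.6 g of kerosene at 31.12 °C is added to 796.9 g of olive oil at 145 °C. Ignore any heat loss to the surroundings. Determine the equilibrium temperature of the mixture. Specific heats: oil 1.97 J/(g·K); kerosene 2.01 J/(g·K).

Conservation of energy gives ΣQ = 0:
796.9·1.97·(T − 145) + 489.6·2.01·(T − 31.12) = 0
1569.9(T − 145) + 984.1(T − 31.12) = 0
(1569.9 + 984.1) T = 1569.9·145 + 984.1·31.12
T = 258260 / 2554 = 101 °C

T_f ≈ 101.1 °C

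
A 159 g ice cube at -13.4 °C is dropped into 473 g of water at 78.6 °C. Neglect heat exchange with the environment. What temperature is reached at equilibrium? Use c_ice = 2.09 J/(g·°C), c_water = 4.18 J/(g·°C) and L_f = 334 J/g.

T_f ≈ 37.0 °C

Let T be the final temperature. ΣQ_i = 0:
ice -13.4→0 °C: 159×2.09×13.4 = 4453; melt ice: 159×334 = 53106; warm the meltwater: 664.62 T; water: 1977.1(T − 78.6)
2641.8 T = 155403 − 57559 = 97844
T ≈ 37.04 °C (positive, so assuming full melt was valid).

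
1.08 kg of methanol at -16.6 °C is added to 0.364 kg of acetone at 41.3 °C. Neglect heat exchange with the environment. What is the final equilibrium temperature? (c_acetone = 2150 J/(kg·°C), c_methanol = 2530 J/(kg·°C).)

|Q_acetone| = |Q_methanol|:
0.364*2150*(41.3 − T) = 1.08*2530*(T − (-16.6))
782.6(41.3 − T) = 2732.4(T − (-16.6))
3515 T = -13036  ⇒  T ≈ -3.71 °C

T_f ≈ -3.7 °C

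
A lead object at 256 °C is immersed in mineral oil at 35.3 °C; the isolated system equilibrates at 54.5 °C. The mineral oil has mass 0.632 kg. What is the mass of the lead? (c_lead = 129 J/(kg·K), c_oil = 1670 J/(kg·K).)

Heat lost by the lead = heat gained by the oil:
m·129·(256 − 54.5) = 0.632·1670·(54.5 − 35.3)
25994 m = 20264  ⇒  m ≈ 0.7796 kg

m ≈ 0.78 kg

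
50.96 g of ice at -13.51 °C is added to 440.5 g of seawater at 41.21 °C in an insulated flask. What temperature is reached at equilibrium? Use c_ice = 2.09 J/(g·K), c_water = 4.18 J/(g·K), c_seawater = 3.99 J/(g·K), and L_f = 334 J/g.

T_f ≈ 27.4 °C

Heat gained plus heat lost sum to zero:
warm ice to 0 °C: 50.96×2.09×(0 − (-13.51)) = 1438.9
  latent heat to melt: 50.96×334 = 17021
  warm the meltwater: 213.01 T
  seawater cools: 440.5×3.99×(T − 41.21) = 1757.6(T − 41.21)
1970.6 T = 72430 − 18460 = 53971
T ≈ 27.39 °C (positive, so assuming full melt was valid).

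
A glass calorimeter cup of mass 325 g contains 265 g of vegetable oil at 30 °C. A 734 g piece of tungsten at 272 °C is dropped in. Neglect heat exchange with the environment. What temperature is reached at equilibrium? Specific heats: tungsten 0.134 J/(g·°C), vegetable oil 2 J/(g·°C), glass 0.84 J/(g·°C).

T_f ≈ 56.4 °C

T_f is the heat-capacity-weighted average of the initial temperatures:
T_f = (98.36*272 + 530*30 + 273*30) / (98.36 + 530 + 273)
    = 50843 / 901.36 ≈ 56.41 °C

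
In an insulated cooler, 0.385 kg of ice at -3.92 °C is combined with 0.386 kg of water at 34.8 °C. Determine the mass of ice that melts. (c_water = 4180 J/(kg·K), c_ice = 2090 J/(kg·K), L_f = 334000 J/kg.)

Cooling the water to 0 °C releases 0.386·4180·34.8 = 56149 J.
Warming the ice to 0 °C takes 0.385·2090·3.92 = 3154.2 J, leaving 52995 J for melting.
Melting all 0.385 kg of ice would need 0.385·334000 = 128590 J.
That's not enough to melt it all — equilibrium is at 0 °C with ice remaining.
m_melt = 52995 / L_f = 0.1587 kg.

m_melted ≈ 0.159 kg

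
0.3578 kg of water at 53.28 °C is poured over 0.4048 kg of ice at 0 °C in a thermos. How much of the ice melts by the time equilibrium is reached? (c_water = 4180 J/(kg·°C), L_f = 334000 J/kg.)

m_melted ≈ 0.239 kg

Water can give up m c ΔT = 0.3578×4180×53.28 = 79686 J before reaching 0 °C.
Fully melting the ice requires m_ice L_f = 0.4048×334000 = 135203 J.
Since 79686 < 135203 J, not all the ice melts; equilibrium is at 0 °C.
m_melt = 79686 / L_f = 0.2386 kg.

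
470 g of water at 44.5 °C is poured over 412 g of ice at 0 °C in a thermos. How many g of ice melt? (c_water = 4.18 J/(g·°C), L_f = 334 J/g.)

m_melted ≈ 262 g

Water can give up m c ΔT = 470×4.18×44.5 = 87425 J before reaching 0 °C.
Melting all 412 g of ice would need 412×334 = 137608 J.
87425 J < 137608 J, so only part of the ice melts and the system sits at 0 °C.
m_melt = 87425 / L_f = 261.8 g.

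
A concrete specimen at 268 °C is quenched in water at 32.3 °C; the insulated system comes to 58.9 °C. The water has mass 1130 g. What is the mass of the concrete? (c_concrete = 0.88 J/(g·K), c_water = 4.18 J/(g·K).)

Heat lost by the concrete = heat gained by the water:
m×0.88×(268 − 58.9) = 1130×4.18×(58.9 − 32.3)
184.01 m = 125642  ⇒  m ≈ 682.8 g

m ≈ 683 g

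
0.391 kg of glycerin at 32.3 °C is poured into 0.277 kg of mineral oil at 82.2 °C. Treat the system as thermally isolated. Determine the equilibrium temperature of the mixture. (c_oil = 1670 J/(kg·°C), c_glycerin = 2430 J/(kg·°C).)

T_f ≈ 48.6 °C

Set heat shed by the hot body equal to heat absorbed by the cold body:
0.277·1670·(82.2 − T) = 0.391·2430·(T − 32.3)
462.59(82.2 − T) = 950.13(T − 32.3)
1412.7 T = 68714  ⇒  T ≈ 48.64 °C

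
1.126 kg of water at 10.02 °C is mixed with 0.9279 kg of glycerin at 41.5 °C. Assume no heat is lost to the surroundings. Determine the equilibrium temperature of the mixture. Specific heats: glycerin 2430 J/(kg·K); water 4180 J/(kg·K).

T_f ≈ 20.2 °C

Heat lost by the glycerin equals heat gained by the water:
0.9279×2430×(41.5 − T) = 1.126×4180×(T − 10.02)
2254.8(41.5 − T) = 4706.7(T − 10.02)
6961.5 T = 140735  ⇒  T ≈ 20.22 °C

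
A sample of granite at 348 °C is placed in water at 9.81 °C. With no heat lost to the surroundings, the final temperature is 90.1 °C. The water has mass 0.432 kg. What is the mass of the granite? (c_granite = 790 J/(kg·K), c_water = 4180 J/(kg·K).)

m ≈ 0.712 kg

|Q_granite| = |Q_water|:
m×790×(348 − 90.1) = 0.432×4180×(90.1 − 9.81)
203741 m = 144984  ⇒  m ≈ 0.7116 kg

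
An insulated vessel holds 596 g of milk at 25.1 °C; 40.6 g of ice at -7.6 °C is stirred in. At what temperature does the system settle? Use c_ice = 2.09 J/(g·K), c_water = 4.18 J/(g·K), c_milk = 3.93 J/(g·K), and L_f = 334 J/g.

T_f ≈ 17.7 °C

Conservation of energy gives ΣQ = 0:
warm ice to 0 °C: 40.6·2.09·(0 − (-7.6)) = 644.89; latent heat to melt: 40.6·334 = 13560; warm the meltwater: 169.71 T; milk: 2342.3(T − 25.1)
2512 T = 58791 − 14205 = 44586
T ≈ 17.75 °C — above 0 °C, consistent with complete melting.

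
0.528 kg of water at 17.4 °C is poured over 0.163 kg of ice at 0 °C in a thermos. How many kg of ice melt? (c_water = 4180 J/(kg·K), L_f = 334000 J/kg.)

Water can give up m c ΔT = 0.528·4180·17.4 = 38402 J before reaching 0 °C.
To melt every bit of ice: 0.163·334000 = 54442 J.
That's not enough to melt it all — equilibrium is at 0 °C with ice remaining.
m_melt = 38402 / L_f = 0.115 kg.

m_melted ≈ 0.115 kg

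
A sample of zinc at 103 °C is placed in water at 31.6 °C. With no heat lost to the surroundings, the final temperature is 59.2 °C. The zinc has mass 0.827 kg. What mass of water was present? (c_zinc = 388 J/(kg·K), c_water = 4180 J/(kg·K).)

m ≈ 0.122 kg

Heat lost by the zinc = heat gained by the water:
0.827·388·(103 − 59.2) = m·4180·(59.2 − 31.6)
115368 m = 14054  ⇒  m ≈ 0.1218 kg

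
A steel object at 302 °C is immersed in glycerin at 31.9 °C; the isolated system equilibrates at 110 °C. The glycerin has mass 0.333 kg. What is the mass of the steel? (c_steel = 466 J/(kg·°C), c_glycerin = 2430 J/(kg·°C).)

m ≈ 0.706 kg

Heat lost by the steel = heat gained by the glycerin:
m×466×(302 − 110) = 0.333×2430×(110 − 31.9)
89472 m = 63198  ⇒  m ≈ 0.7063 kg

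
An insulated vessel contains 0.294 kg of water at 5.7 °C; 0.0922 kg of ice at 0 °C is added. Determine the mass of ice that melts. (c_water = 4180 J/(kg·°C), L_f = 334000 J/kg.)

Water can give up m c ΔT = 0.294×4180×5.7 = 7004.8 J before reaching 0 °C.
Fully melting the ice requires m_ice L_f = 0.0922×334000 = 30795 J.
7004.8 J < 30795 J, so only part of the ice melts and the system sits at 0 °C.
Mass melted = 7004.8/334000 ≈ 0.02097 kg.

m_melted ≈ 0.021 kg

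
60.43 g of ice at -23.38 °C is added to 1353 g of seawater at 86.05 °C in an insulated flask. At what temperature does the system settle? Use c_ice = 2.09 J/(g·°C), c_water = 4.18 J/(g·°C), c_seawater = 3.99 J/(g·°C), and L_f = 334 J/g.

T_f ≈ 78.1 °C

Energy balance with sensible and latent terms:
warm ice to 0 °C: 60.43×2.09×(0 − (-23.38)) = 2952.9
  latent heat to melt: 60.43×334 = 20184
  meltwater 0→T: 60.43×4.18×T = 252.6 T
  seawater cools: 1353×3.99×(T − 86.05) = 5398.5(T − 86.05)
5651.1 T = 464538 − 23136 = 441402
T ≈ 78.11 °C — above 0 °C, consistent with complete melting.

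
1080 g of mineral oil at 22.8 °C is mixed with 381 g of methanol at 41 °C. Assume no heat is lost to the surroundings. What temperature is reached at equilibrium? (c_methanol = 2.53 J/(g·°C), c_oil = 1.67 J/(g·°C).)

|Q_methanol| = |Q_oil|:
381×2.53×(41 − T) = 1080×1.67×(T − 22.8)
963.93(41 − T) = 1803.6(T − 22.8)
2767.5 T = 80643  ⇒  T ≈ 29.14 °C

T_f ≈ 29.1 °C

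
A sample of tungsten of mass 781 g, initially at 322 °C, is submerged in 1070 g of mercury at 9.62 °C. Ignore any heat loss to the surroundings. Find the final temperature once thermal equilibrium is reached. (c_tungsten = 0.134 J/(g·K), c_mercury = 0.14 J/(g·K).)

T_f ≈ 138.1 °C

With ΣQ=0 the equilibrium temperature is the m·c-weighted mean:
T_f = (104.65·322 + 149.8·9.62) / (104.65 + 149.8)
    = 35140 / 254.45 ≈ 138.10 °C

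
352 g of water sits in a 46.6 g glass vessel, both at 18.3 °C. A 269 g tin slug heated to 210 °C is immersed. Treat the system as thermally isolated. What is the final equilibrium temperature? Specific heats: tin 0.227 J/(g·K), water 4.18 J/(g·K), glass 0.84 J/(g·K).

T_f ≈ 25.7 °C

Let T be the final temperature. ΣQ_i = 0:
269·0.227·(T − 210) + 352·4.18·(T − 18.3) + 46.6·0.84·(T − 18.3) = 0
1571.6 T = 40465
T = 40465/1571.6 ≈ 25.75 °C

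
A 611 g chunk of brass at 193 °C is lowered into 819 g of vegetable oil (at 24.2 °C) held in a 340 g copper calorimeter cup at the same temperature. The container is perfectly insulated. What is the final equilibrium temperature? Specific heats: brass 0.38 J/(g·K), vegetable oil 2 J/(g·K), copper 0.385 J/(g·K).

T_f ≈ 43.8 °C

Conservation of energy gives ΣQ = 0:
611*0.38*(T − 193) + 819*2*(T − 24.2) + 340*0.385*(T − 24.2) = 0
(232.18 + 1638 + 130.9) T = 232.18*193 + 1638*24.2 + 130.9*24.2
T ≈ 43.79 °C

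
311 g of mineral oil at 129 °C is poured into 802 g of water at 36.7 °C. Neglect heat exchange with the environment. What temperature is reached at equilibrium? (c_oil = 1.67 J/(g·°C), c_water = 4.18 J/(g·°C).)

T_f ≈ 49.1 °C

T_f is the heat-capacity-weighted average of the initial temperatures:
T_f = (519.37·129 + 3352.4·36.7) / (519.37 + 3352.4)
    = 190030 / 3871.7 ≈ 49.08 °C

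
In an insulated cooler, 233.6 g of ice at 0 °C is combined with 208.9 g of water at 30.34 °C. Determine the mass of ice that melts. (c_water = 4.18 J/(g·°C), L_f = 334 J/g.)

m_melted ≈ 79.3 g

Water can give up m c ΔT = 208.9·4.18·30.34 = 26493 J before reaching 0 °C.
Melting all 233.6 g of ice would need 233.6·334 = 78022 J.
26493 J < 78022 J, so only part of the ice melts and the system sits at 0 °C.
m_melted·334 = 26493  ⇒  m_melted ≈ 79.32 g.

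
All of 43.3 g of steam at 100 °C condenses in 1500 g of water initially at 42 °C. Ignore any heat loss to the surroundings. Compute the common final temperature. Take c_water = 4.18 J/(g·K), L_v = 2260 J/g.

Setting the total heat transfer to zero:
condense steam: −43.3×2260 = −97858
  condensed water 100 °C→T: 180.99(T − 100)
  water warms: 1500×4.18×(T − 42) = 6270(T − 42)
6451 T = 97858 + 18099 + 263340 = 379297
T ≈ 58.80 °C (< 100 °C, so full condensation is consistent).

T_f ≈ 58.8 °C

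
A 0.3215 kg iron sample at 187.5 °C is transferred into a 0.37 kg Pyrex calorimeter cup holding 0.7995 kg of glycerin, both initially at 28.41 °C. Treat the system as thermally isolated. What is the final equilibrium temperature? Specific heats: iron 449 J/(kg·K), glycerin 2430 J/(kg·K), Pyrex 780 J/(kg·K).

T_f ≈ 38.1 °C

Energy conservation, ΣQ = 0:
0.3215×449×(T − 187.5) + 0.7995×2430×(T − 28.41) + 0.37×780×(T − 28.41) = 0
2375.7 T = 90460
T ≈ 38.08 °C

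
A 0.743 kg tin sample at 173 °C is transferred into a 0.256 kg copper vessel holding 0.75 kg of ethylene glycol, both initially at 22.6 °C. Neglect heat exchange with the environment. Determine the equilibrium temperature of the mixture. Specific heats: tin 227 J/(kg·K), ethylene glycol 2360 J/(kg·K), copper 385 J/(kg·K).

Let T be the final temperature. ΣQ_i = 0:
0.743*227*(T − 173) + 0.75*2360*(T − 22.6) + 0.256*385*(T − 22.6) = 0
2037.2 T = 71408
T = 71408 / 2037.2 = 35.1 °C

T_f ≈ 35.1 °C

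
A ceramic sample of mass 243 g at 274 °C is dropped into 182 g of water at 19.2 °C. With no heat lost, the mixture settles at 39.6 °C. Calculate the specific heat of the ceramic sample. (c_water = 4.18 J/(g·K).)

c ≈ 0.272 J/(g·K)

m_s c (T_s − T_f) = m_water c_water (T_f − T_0):
243·c·(274 − 39.6) = 182·4.18·(39.6 − 19.2)
56959 c = 15520  ⇒  c ≈ 0.2725 J/(g·K)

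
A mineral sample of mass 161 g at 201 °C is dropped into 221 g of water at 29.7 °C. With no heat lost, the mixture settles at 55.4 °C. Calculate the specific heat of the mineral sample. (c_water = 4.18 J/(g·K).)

Heat gained plus heat lost sum to zero:
161·c·(55.4 − 201) + 221·4.18·(55.4 − 29.7) = 0
-23442 c = -23741
c = -23741/-23442 ≈ 1.013 J/(g·K)

c ≈ 1.01 J/(g·K)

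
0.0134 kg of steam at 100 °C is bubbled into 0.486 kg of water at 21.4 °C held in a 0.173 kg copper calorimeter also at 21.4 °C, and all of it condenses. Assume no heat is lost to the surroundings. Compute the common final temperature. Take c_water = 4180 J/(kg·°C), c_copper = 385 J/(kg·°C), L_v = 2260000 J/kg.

T_f ≈ 37.5 °C

Let T be the final temperature. ΣQ_i = 0:
latent heat released on condensation: 0.0134×2260000 = 30284
  condensed water 100 °C→T: 56.01(T − 100)
  original water: 2031.5(T − 21.4)
  cup: 66.6(T − 21.4)
2154.1 T = 30284 + 5601.2 + 44899 = 80784
T ≈ 37.50 °C, under the boiling point, so the assumption holds.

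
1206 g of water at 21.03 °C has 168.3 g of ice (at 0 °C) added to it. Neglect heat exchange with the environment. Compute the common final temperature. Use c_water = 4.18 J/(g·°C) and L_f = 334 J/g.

Setting the total heat transfer to zero:
fusion: m_ice L_f = 168.3×334 = 56212; warm the meltwater: 703.49 T; water: 5041.1(T − 21.03)
5744.6 T = 106014 − 56212 = 49802
T ≈ 8.67 °C — above 0 °C, consistent with complete melting.

T_f ≈ 8.7 °C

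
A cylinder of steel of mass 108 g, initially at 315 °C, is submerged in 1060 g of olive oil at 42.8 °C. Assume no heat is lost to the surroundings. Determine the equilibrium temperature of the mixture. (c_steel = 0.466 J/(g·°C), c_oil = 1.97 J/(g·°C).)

T_f ≈ 49.2 °C

T_f is the heat-capacity-weighted average of the initial temperatures:
T_f = (50.33×315 + 2088.2×42.8) / (50.33 + 2088.2)
    = 105228 / 2138.5 ≈ 49.21 °C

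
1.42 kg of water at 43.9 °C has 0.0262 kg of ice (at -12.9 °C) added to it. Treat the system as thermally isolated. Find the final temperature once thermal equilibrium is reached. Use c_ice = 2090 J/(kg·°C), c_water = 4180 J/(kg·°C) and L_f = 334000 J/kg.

Let T be the final temperature. ΣQ_i = 0:
ice -12.9→0 °C: 0.0262·2090·12.9 = 706.38; fusion: m_ice L_f = 0.0262·334000 = 8750.8; warm the meltwater: 109.52 T; water: 5935.6(T − 43.9)
6045.1 T = 260573 − 9457.2 = 251116
T ≈ 41.54 °C (positive, so assuming full melt was valid).

T_f ≈ 41.5 °C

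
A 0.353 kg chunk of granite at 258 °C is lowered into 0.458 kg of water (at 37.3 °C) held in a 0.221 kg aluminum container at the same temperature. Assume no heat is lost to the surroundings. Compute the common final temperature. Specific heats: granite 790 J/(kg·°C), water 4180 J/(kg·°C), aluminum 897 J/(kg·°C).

With ΣQ=0 the equilibrium temperature is the m·c-weighted mean:
T_f = (278.87*258 + 1914.4*37.3 + 198.24*37.3) / (278.87 + 1914.4 + 198.24)
    = 150751 / 2391.5 ≈ 63.04 °C

T_f ≈ 63.0 °C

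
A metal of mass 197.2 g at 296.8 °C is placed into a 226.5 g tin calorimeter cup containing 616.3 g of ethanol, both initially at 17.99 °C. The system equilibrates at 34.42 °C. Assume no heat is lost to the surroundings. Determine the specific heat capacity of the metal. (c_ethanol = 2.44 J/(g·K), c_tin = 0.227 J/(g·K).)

c ≈ 0.494 J/(g·K)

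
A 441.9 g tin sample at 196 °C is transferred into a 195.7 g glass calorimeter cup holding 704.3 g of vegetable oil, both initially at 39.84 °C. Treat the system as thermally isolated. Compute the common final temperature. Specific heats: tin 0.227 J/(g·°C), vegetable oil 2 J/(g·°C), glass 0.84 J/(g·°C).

T_f ≈ 49.2 °C

Net heat exchanged in the isolated system is zero:
441.9×0.227×(T − 196) + 704.3×2×(T − 39.84) + 195.7×0.84×(T − 39.84) = 0
100.31(T − 196) + 1408.6(T − 39.84) + 164.39(T − 39.84) = 0
(100.31 + 1408.6 + 164.39) T = 100.31×196 + 1408.6×39.84 + 164.39×39.84
T = 82329 / 1673.3 = 49.2 °C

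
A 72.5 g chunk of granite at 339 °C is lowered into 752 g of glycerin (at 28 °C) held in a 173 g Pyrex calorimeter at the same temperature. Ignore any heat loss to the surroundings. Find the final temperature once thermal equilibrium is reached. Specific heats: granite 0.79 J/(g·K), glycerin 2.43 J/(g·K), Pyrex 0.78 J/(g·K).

Energy conservation, ΣQ = 0:
72.5×0.79×(T − 339) + 752×2.43×(T − 28) + 173×0.78×(T − 28) = 0
(57.28 + 1827.4 + 134.94) T = 57.28×339 + 1827.4×28 + 134.94×28
T = 74361 / 2019.6 = 36.8 °C

T_f ≈ 36.8 °C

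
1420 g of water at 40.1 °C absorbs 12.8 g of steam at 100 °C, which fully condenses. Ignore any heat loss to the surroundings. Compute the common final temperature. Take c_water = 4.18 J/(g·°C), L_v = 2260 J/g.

T_f ≈ 45.5 °C

Conservation of energy gives ΣQ = 0:
steam→water at 100 °C releases m L_v = 12.8×2260 = 28928; condensate cools 100→T: 12.8×4.18×(T − 100) = 53.5(T − 100); original water: 5935.6(T − 40.1)
5989.1 T = 28928 + 5350.4 + 238018 = 272296
T ≈ 45.47 °C, under the boiling point, so the assumption holds.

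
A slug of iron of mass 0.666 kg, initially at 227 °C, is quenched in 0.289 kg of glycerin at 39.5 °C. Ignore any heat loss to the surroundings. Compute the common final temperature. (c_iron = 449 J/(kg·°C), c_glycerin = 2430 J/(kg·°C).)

T_f ≈ 95.5 °C

Set heat shed by the hot body equal to heat absorbed by the cold body:
0.666·449·(227 − T) = 0.289·2430·(T − 39.5)
299.03(227 − T) = 702.27(T − 39.5)
1001.3 T = 95620  ⇒  T ≈ 95.50 °C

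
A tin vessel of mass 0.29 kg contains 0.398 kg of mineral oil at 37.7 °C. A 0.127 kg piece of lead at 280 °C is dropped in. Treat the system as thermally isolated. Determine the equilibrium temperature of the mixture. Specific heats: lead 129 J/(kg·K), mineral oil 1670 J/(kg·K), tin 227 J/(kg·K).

T_f ≈ 43.0 °C

Taking heat into each body as positive, Σ m c ΔT = 0:
0.127×129×(T − 280) + 0.398×1670×(T − 37.7) + 0.29×227×(T − 37.7) = 0
16.38(T − 280) + 664.66(T − 37.7) + 65.83(T − 37.7) = 0
746.87 T = 32127
T = 32127 / 746.87 = 43 °C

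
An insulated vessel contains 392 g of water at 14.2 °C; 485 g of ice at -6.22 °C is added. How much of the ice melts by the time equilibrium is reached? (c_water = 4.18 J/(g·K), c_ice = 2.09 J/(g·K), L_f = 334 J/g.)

m_melted ≈ 50.8 g

Heat available from the water dropping to 0 °C: 392×4.18×14.2 = 23268 J.
Warming the ice to 0 °C takes 485×2.09×6.22 = 6304.9 J, leaving 16963 J for melting.
Melting all 485 g of ice would need 485×334 = 161990 J.
Since 16963 < 161990 J, not all the ice melts; equilibrium is at 0 °C.
m_melted×334 = 16963  ⇒  m_melted ≈ 50.79 g.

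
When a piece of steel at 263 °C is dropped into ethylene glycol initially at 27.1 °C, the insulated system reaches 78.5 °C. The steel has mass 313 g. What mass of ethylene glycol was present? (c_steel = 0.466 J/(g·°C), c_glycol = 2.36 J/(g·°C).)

Heat lost by the steel = heat gained by the glycol:
313·0.466·(263 − 78.5) = m·2.36·(78.5 − 27.1)
121.3 m = 26911  ⇒  m ≈ 221.8 g

m ≈ 222 g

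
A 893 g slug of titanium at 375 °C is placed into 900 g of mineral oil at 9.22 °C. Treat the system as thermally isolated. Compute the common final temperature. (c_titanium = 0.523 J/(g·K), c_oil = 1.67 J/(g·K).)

T_f = Σ m_i c_i T_i / Σ m_i c_i:
T_f = (467.04·375 + 1503·9.22) / (467.04 + 1503)
    = 188997 / 1970 ≈ 95.94 °C

T_f ≈ 95.9 °C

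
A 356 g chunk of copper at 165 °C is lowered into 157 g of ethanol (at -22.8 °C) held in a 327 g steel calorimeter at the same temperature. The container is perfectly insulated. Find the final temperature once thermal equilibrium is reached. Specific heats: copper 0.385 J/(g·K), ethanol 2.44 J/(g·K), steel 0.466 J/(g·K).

Let T be the final temperature. ΣQ_i = 0:
356*0.385*(T − 165) + 157*2.44*(T − (-22.8)) + 327*0.466*(T − (-22.8)) = 0
137.06(T − 165) + 383.08(T − (-22.8)) + 152.38(T − (-22.8)) = 0
(137.06 + 383.08 + 152.38) T = 137.06*165 + 383.08*(-22.8) + 152.38*(-22.8)
T = 10406/672.52 ≈ 15.47 °C

T_f ≈ 15.5 °C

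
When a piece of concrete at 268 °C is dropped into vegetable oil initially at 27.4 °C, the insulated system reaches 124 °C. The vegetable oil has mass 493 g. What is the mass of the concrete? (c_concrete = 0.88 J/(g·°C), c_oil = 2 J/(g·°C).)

m ≈ 752 g

Net heat exchanged in the isolated system is zero:
m×0.88×(124 − 268) + 493×2×(124 − 27.4) = 0
-126.72 m = -95248
m = -95248/-126.72 ≈ 751.6 g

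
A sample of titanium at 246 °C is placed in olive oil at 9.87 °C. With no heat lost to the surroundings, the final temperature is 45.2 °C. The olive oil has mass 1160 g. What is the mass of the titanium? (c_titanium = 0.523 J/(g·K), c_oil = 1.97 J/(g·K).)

m ≈ 769 g

|Q_titanium| = |Q_oil|:
m×0.523×(246 − 45.2) = 1160×1.97×(45.2 − 9.87)
105.02 m = 80736  ⇒  m ≈ 768.8 g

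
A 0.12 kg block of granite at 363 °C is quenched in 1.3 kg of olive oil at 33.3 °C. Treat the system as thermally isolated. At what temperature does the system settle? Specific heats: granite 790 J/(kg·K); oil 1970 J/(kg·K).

T_f ≈ 45.1 °C

Taking heat into each body as positive, Σ m c ΔT = 0:
0.12×790×(T − 363) + 1.3×1970×(T − 33.3) = 0
94.8(T − 363) + 2561(T − 33.3) = 0
(94.8 + 2561) T = 94.8×363 + 2561×33.3
T ≈ 45.07 °C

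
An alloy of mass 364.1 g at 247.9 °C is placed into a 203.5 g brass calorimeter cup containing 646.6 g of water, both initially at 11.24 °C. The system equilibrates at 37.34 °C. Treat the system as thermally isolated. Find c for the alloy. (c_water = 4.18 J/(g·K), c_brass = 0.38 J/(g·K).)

Setting the total heat transfer to zero:
364.1×c×(37.34 − 247.9) + 646.6×4.18×(37.34 − 11.24) + 203.5×0.38×(37.34 − 11.24) = 0
-76665 c = -72561
c = -72561/-76665 ≈ 0.9465 J/(g·K)

c ≈ 0.946 J/(g·K)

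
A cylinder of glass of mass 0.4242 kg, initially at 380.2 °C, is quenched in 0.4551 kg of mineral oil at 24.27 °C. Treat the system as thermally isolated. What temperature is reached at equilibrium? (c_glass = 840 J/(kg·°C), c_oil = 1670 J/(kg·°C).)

T_f ≈ 137.9 °C

Taking heat into each body as positive, Σ m c ΔT = 0:
0.4242×840×(T − 380.2) + 0.4551×1670×(T − 24.27) = 0
(356.33 + 760.02) T = 356.33×380.2 + 760.02×24.27
T ≈ 137.88 °C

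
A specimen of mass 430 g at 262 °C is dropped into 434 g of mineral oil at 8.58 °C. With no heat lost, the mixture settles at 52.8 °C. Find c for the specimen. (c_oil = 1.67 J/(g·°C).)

c ≈ 0.356 J/(g·°C)

Setting the total heat transfer to zero:
430·c·(52.8 − 262) + 434·1.67·(52.8 − 8.58) = 0
-89956 c = -32050
c = -32050/-89956 ≈ 0.3563 J/(g·°C)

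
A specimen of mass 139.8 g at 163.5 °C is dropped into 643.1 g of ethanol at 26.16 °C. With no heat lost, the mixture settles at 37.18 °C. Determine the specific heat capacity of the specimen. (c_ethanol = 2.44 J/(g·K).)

c ≈ 0.979 J/(g·K)

Heat lost by the specimen = heat gained by the ethanol:
139.8·c·(163.5 − 37.18) = 643.1·2.44·(37.18 − 26.16)
17660 c = 17292  ⇒  c ≈ 0.9792 J/(g·K)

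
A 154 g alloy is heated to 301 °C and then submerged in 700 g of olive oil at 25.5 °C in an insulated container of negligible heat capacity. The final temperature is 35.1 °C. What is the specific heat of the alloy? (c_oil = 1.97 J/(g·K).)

Conservation of energy gives ΣQ = 0:
154×c×(35.1 − 301) + 700×1.97×(35.1 − 25.5) = 0
-40949 c = -13238
c = -13238/-40949 ≈ 0.3233 J/(g·K)

c ≈ 0.323 J/(g·K)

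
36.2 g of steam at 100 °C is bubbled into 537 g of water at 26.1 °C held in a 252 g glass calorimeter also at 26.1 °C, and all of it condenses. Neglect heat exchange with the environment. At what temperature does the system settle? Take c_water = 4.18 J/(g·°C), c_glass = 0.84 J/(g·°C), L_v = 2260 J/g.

T_f ≈ 61.8 °C

Let T be the final temperature. ΣQ_i = 0:
condense steam: −36.2·2260 = −81812; condensed water 100 °C→T: 151.32(T − 100); original water: 2244.7(T − 26.1); glass cup: 252·0.84·(T − 26.1) = 211.68(T − 26.1)
2607.7 T = 81812 + 15132 + 64110 = 161054
T ≈ 61.76 °C, under the boiling point, so the assumption holds.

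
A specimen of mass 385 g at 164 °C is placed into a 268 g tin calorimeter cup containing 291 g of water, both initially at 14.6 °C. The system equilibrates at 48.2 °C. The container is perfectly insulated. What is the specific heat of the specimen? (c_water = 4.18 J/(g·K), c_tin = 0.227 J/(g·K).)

c ≈ 0.963 J/(g·K)

Conservation of energy gives ΣQ = 0:
385×c×(48.2 − 164) + 291×4.18×(48.2 − 14.6) + 268×0.227×(48.2 − 14.6) = 0
-44583 c = -42914
c = -42914/-44583 ≈ 0.9626 J/(g·K)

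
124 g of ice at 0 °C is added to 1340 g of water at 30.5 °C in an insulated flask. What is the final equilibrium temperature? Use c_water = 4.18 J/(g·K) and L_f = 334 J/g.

T_f ≈ 21.1 °C

Conservation of energy gives ΣQ = 0:
melt ice: 124×334 = 41416
  warm the meltwater: 518.32 T
  water: 5601.2(T − 30.5)
6119.5 T = 170837 − 41416 = 129421
T ≈ 21.15 °C — above 0 °C, consistent with complete melting.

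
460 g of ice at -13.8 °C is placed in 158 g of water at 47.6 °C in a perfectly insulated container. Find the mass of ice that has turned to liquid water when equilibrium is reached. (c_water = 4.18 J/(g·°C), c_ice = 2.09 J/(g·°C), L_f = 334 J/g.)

m_melted ≈ 54.4 g

Cooling the water to 0 °C releases 158×4.18×47.6 = 31437 J.
Warming the ice to 0 °C takes 460×2.09×13.8 = 13267 J, leaving 18170 J for melting.
Fully melting the ice requires m_ice L_f = 460×334 = 153640 J.
18170 J < 153640 J, so only part of the ice melts and the system sits at 0 °C.
Mass melted = 18170/334 ≈ 54.4 g.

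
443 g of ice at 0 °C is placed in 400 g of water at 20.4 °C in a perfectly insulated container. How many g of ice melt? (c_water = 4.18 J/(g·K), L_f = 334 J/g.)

m_melted ≈ 102 g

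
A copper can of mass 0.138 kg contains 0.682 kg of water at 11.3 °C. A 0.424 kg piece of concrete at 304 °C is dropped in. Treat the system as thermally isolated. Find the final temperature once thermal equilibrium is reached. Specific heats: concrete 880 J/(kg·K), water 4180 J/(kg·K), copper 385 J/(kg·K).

T_f ≈ 44.6 °C

Heat gained plus heat lost sum to zero:
0.424×880×(T − 304) + 0.682×4180×(T − 11.3) + 0.138×385×(T − 11.3) = 0
373.12(T − 304) + 2850.8(T − 11.3) + 53.13(T − 11.3) = 0
3277 T = 146242
T = 146242/3277 ≈ 44.63 °C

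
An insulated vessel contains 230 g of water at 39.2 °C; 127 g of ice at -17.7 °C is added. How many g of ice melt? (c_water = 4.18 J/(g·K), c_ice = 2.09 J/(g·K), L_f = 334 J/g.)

m_melted ≈ 98.8 g

Heat available from the water dropping to 0 °C: 230·4.18·39.2 = 37687 J.
Warming the ice to 0 °C takes 127·2.09·17.7 = 4698.1 J, leaving 32989 J for melting.
Melting all 127 g of ice would need 127·334 = 42418 J.
Since 32989 < 42418 J, not all the ice melts; equilibrium is at 0 °C.
m_melted·334 = 32989  ⇒  m_melted ≈ 98.77 g.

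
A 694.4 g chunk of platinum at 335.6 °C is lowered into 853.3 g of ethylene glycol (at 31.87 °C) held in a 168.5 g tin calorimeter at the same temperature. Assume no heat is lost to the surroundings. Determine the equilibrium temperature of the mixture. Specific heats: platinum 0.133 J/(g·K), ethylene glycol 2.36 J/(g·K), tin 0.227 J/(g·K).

T_f ≈ 45.0 °C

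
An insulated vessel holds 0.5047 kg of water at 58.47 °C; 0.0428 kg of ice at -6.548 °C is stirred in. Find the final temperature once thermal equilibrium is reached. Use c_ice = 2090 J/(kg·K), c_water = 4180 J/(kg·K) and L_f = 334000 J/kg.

T_f ≈ 47.4 °C

Heat gained plus heat lost sum to zero:
ice -6.548→0 °C: 0.0428×2090×6.548 = 585.73
  fusion: m_ice L_f = 0.0428×334000 = 14295
  meltwater 0→T: 0.0428×4180×T = 178.9 T
  water cools: 0.5047×4180×(T − 58.47) = 2109.6(T − 58.47)
2288.6 T = 123351 − 14881 = 108470
T ≈ 47.40 °C. Since T > 0 °C, the all-ice-melts assumption holds.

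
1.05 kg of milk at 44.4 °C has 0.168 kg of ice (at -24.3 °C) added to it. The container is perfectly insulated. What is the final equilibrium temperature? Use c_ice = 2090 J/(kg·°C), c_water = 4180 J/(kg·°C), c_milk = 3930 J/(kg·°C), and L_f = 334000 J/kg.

T_f ≈ 24.6 °C

Setting the total heat transfer to zero:
ice -24.3→0 °C: 0.168·2090·24.3 = 8532.2
  fusion: m_ice L_f = 0.168·334000 = 56112
  meltwater 0→T: 0.168·4180·T = 702.24 T
  milk: 4126.5(T − 44.4)
4828.7 T = 183217 − 64644 = 118572
T ≈ 24.56 °C — above 0 °C, consistent with complete melting.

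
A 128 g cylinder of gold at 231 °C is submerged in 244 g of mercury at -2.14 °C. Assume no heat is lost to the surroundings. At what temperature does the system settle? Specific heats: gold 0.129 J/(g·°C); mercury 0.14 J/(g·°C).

T_f = Σ m_i c_i T_i / Σ m_i c_i:
T_f = (16.51·231 + 34.16·(-2.14)) / (16.51 + 34.16)
    = 3741.2 / 50.67 ≈ 73.83 °C

T_f ≈ 73.8 °C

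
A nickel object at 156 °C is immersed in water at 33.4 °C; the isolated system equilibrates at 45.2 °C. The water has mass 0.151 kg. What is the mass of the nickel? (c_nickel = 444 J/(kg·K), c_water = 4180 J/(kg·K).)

Setting the total heat transfer to zero:
m×444×(45.2 − 156) + 0.151×4180×(45.2 − 33.4) = 0
-49195 m = -7447.9
m = -7447.9/-49195 ≈ 0.1514 kg

m ≈ 0.151 kg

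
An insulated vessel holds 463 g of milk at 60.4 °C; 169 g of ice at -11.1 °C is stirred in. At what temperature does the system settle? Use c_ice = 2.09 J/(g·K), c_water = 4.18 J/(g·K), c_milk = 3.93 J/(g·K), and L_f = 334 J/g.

T_f ≈ 19.6 °C

Energy conservation, ΣQ = 0:
ice -11.1→0 °C: 169×2.09×11.1 = 3920.6; latent heat to melt: 169×334 = 56446; warm the meltwater: 706.42 T; milk: 1819.6(T − 60.4)
2526 T = 109903 − 60367 = 49537
T ≈ 19.61 °C — above 0 °C, consistent with complete melting.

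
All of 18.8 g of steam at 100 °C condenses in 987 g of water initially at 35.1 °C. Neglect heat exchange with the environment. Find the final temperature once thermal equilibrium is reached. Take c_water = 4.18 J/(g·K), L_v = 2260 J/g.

T_f ≈ 46.4 °C

Setting the total heat transfer to zero:
steam→water at 100 °C releases m L_v = 18.8×2260 = 42488
  condensate cools 100→T: 18.8×4.18×(T − 100) = 78.58(T − 100)
  water warms: 987×4.18×(T − 35.1) = 4125.7(T − 35.1)
4204.2 T = 42488 + 7858.4 + 144811 = 195157
T ≈ 46.42 °C (< 100 °C, so full condensation is consistent).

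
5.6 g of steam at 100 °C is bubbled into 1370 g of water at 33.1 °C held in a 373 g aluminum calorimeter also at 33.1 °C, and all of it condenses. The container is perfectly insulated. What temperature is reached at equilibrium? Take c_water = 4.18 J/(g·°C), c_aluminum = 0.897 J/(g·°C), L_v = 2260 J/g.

Heat gained plus heat lost sum to zero:
condense steam: −5.6×2260 = −12656; condensate cools 100→T: 5.6×4.18×(T − 100) = 23.41(T − 100); water warms: 1370×4.18×(T − 33.1) = 5726.6(T − 33.1); cup: 334.58(T − 33.1)
6084.6 T = 12656 + 2340.8 + 200625 = 215622
T ≈ 35.44 °C — below 100 °C, confirming all the steam condensed.

T_f ≈ 35.4 °C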